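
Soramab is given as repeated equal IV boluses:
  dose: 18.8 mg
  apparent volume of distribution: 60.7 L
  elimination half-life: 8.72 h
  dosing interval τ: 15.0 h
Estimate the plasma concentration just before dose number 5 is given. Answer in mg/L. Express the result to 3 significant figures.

C₀ per dose = Dose / Vd = 18.8 / 60.7 = 0.3097 mg/L
k = ln2 / t½ = 0.693147 / 8.72 = 0.07949 h⁻¹
Fraction remaining after one interval: r = e^(−kτ) = e^(−0.07949 × 15.0) = 0.3035
Before dose 5, 4 doses have been given (aged 1τ, 2τ, 3τ, 4τ).
C_trough = C₀ × (r + r² + … + r^4) = C₀ × r(1−r^4)/(1−r)
        = 0.3097 × 0.3035 × (1 − 0.008485) / (1 − 0.3035) = 0.1338 mg/L

0.134 mg/L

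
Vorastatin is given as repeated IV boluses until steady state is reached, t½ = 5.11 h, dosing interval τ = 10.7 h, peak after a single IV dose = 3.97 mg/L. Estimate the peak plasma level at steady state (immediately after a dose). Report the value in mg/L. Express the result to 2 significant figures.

5.2 mg/L

k = ln2 / t½ = 0.693147 / 5.11 = 0.1356 h⁻¹
e^(−kτ) = e^(−0.1356 × 10.7) = 0.2344
Accumulation ratio R = 1 / (1 − e^(−kτ)) = 1 / (1 − 0.2344) = 1.306
Steady-state peak = C₀ × R = 3.97 × 1.306 = 5.185 mg/L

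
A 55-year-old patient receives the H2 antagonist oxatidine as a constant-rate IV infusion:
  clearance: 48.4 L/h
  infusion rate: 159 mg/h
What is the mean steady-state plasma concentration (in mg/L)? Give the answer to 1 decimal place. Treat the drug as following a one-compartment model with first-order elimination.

3.3 mg/L

At steady state Css = R₀ / CL = 159 / 48.40 = 3.285 mg/L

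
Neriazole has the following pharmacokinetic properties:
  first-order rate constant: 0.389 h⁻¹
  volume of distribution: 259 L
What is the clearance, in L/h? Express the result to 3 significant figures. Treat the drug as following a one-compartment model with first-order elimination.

101 L/h

CL = k × Vd = 0.389 × 259 = 100.8 L/h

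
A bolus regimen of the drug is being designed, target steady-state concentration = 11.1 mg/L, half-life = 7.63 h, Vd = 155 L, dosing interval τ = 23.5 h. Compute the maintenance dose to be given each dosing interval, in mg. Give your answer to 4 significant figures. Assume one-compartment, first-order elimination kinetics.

k = ln2 / t½ = 0.693147 / 7.63 = 0.09084 h⁻¹
CL = k × Vd = 0.09084 × 155 = 14.08 L/h
At steady state, Dose/τ = Css × CL.
Dose = Css × CL × τ = 11.1 × 14.08 × 23.5 = 3673 mg

3673 mg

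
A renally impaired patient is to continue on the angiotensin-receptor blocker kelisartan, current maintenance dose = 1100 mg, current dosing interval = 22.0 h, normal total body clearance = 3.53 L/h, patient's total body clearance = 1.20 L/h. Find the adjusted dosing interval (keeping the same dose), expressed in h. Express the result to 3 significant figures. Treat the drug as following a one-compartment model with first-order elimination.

To keep the same average steady-state level, dosing rate must scale with clearance.
CL ratio = 1.20 / 3.53 = 0.3399
New interval (same dose) = 22.0 / 0.3399 = 64.72 h

64.7 h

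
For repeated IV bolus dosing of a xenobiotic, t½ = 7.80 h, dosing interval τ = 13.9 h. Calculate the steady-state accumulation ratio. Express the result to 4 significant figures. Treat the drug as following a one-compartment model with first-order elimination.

1.410

k = ln2 / t½ = 0.693147 / 7.80 = 0.08887 h⁻¹
e^(−kτ) = e^(−0.08887 × 13.9) = 0.2907
Accumulation ratio R = 1 / (1 − e^(−kτ)) = 1 / (1 − 0.2907) = 1.410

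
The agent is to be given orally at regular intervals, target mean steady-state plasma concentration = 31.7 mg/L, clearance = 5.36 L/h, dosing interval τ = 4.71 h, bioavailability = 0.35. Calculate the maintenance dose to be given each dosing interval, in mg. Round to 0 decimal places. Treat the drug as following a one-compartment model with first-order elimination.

At steady state, F × (Dose/τ) = Css × CL.
Dose = Css × CL × τ / F = 31.7 × 5.360 × 4.71 / 0.35 = 2287 mg

2287 mg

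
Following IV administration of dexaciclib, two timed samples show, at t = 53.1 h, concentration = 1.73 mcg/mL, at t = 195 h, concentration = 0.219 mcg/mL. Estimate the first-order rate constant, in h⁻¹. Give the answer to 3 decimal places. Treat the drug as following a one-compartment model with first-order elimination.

0.015 h⁻¹

k = ln(C₁/C₂) / (t₂ − t₁) = ln(1.73/0.219) / (195 − 53.1)
  = 2.067 / 141.9 = 0.01457 h⁻¹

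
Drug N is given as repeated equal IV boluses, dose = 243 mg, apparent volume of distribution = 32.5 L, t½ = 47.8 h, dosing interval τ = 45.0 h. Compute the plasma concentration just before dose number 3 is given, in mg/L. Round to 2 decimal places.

5.92 mg/L

C₀ per dose = Dose / Vd = 243 / 32.5 = 7.477 mg/L
k = ln2 / t½ = 0.693147 / 47.8 = 0.01450 h⁻¹
Fraction remaining after one interval: r = e^(−kτ) = e^(−0.01450 × 45.0) = 0.5207
Before dose 3, 2 doses have been given (aged 1τ, 2τ).
C_trough = C₀ × (r + r²) = 7.477 × (0.5207 + 0.2711) = 5.920 mg/L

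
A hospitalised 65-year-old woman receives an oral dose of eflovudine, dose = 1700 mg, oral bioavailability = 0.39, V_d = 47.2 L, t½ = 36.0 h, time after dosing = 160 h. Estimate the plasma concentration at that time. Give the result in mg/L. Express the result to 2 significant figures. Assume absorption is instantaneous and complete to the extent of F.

0.65 mg/L

Amount reaching circulation = F × Dose = 0.39 × 1700 = 663.0 mg
C₀ = F·Dose / Vd = 663.0 / 47.2 = 14.05 mg/L
k = ln2 / t½ = 0.693147 / 36.0 = 0.01925 h⁻¹
C = C₀ · e^(−k·t) = 14.05 × e^(−0.01925 × 160)
  = 14.05 × 0.04596 = 0.6457 mg/L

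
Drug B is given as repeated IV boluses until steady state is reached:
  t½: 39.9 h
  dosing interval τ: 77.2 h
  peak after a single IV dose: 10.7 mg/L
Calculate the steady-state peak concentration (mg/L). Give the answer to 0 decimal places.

14 mg/L

k = ln2 / t½ = 0.693147 / 39.9 = 0.01737 h⁻¹
e^(−kτ) = e^(−0.01737 × 77.2) = 0.2616
Accumulation ratio R = 1 / (1 − e^(−kτ)) = 1 / (1 − 0.2616) = 1.354
Steady-state peak = C₀ × R = 10.7 × 1.354 = 14.49 mg/L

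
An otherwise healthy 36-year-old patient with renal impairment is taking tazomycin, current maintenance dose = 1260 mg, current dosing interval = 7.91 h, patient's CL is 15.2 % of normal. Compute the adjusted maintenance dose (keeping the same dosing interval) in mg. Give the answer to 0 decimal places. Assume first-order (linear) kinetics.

To keep the same average steady-state level, dosing rate must scale with clearance.
CL ratio = 15.2 / 100 = 0.1520
New dose (same interval) = 1260 × 0.1520 = 191.5 mg

192 mg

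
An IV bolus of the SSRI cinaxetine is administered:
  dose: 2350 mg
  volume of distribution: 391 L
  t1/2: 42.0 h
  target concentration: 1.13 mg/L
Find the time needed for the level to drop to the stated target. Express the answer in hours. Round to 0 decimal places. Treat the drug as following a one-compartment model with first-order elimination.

C₀ = Dose / Vd = 2350 / 391 = 6.010 mg/L
k = ln2 / t½ = 0.693147 / 42.0 = 0.01650 h⁻¹
t = ln(C₀ / C) / k = ln(6.010 / 1.13) / 0.01650
  = ln(5.319) / 0.01650 = 1.671 / 0.01650 = 101.3 h

101 h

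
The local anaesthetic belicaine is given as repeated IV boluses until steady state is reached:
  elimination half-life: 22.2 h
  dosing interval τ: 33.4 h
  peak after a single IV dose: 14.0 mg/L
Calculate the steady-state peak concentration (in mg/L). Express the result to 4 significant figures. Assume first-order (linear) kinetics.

k = ln2 / t½ = 0.693147 / 22.2 = 0.03122 h⁻¹
e^(−kτ) = e^(−0.03122 × 33.4) = 0.3525
Accumulation ratio R = 1 / (1 − e^(−kτ)) = 1 / (1 − 0.3525) = 1.544
Steady-state peak = C₀ × R = 14.0 × 1.544 = 21.62 mg/L

21.62 mg/L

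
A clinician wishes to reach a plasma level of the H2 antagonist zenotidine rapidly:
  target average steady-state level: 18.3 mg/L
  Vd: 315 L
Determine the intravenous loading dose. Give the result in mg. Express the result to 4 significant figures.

5765 mg

LD = Css × Vd = 18.3 × 315 = 5765 mg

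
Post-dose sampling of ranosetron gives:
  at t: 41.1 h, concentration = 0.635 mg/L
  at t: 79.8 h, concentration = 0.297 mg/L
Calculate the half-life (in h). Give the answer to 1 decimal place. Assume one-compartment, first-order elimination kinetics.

k = ln(C₁/C₂) / (t₂ − t₁) = ln(0.635/0.297) / (79.8 − 41.1)
  = 0.7599 / 38.70 = 0.01964 h⁻¹
t½ = ln2 / k = 0.693147 / 0.01964 = 35.29 h

35.3 h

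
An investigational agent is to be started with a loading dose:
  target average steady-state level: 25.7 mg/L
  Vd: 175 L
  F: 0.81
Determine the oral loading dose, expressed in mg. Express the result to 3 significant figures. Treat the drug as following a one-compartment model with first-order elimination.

5550 mg

LD = Css × Vd / F = 25.7 × 175 / 0.81 = 5552 mg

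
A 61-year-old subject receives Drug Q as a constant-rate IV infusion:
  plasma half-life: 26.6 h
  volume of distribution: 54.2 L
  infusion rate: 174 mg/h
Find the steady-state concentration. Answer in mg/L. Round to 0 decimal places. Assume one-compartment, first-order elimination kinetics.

123 mg/L

k = ln2 / t½ = 0.693147 / 26.6 = 0.02606 h⁻¹
CL = k × Vd = 0.02606 × 54.2 = 1.412 L/h
At steady state Css = R₀ / CL = 174 / 1.412 = 123.2 mg/L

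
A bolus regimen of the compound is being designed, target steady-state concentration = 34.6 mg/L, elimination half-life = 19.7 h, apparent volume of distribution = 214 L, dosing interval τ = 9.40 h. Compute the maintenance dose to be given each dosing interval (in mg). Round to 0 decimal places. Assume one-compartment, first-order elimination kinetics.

k = ln2 / t½ = 0.693147 / 19.7 = 0.03519 h⁻¹
CL = k × Vd = 0.03519 × 214 = 7.531 L/h
At steady state, Dose/τ = Css × CL.
Dose = Css × CL × τ = 34.6 × 7.531 × 9.40 = 2449 mg

2449 mg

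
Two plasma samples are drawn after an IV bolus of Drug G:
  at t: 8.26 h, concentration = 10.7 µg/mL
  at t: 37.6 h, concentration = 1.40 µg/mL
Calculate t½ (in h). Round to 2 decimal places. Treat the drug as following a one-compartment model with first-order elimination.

k = ln(C₁/C₂) / (t₂ − t₁) = ln(10.7/1.40) / (37.6 − 8.26)
  = 2.034 / 29.34 = 0.06933 h⁻¹
t½ = ln2 / k = 0.693147 / 0.06933 = 9.998 h

10.00 h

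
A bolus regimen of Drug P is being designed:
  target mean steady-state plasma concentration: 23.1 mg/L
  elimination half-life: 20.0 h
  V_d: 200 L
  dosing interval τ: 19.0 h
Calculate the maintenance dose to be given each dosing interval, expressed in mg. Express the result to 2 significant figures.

k = ln2 / t½ = 0.693147 / 20.0 = 0.03466 h⁻¹
CL = k × Vd = 0.03466 × 200 = 6.932 L/h
At steady state, Dose/τ = Css × CL.
Dose = Css × CL × τ = 23.1 × 6.932 × 19.0 = 3042 mg

3000 mg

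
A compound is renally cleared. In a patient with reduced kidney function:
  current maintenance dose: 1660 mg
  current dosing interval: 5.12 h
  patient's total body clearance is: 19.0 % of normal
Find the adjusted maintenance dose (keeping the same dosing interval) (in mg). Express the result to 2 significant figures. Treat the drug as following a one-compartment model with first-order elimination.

320 mg

To keep the same average steady-state level, dosing rate must scale with clearance.
CL ratio = 19.0 / 100 = 0.1900
New dose (same interval) = 1660 × 0.1900 = 315.4 mg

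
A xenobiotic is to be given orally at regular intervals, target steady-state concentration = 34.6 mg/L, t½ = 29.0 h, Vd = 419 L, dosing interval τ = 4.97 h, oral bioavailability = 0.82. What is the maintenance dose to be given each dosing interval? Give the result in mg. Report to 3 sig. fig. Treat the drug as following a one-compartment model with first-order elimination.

k = ln2 / t½ = 0.693147 / 29.0 = 0.02390 h⁻¹
CL = k × Vd = 0.02390 × 419 = 10.01 L/h
At steady state, F × (Dose/τ) = Css × CL.
Dose = Css × CL × τ / F = 34.6 × 10.01 × 4.97 / 0.82 = 2099 mg

2100 mg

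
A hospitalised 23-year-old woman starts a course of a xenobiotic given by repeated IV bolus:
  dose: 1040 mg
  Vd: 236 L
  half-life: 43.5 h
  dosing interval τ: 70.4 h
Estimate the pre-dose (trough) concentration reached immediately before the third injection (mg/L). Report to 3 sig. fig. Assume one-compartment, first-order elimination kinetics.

1.90 mg/L

C₀ per dose = Dose / Vd = 1040 / 236 = 4.407 mg/L
k = ln2 / t½ = 0.693147 / 43.5 = 0.01593 h⁻¹
Fraction remaining after one interval: r = e^(−kτ) = e^(−0.01593 × 70.4) = 0.3258
Before dose 3, 2 doses have been given (aged 1τ, 2τ).
C_trough = C₀ × (r + r²) = 4.407 × (0.3258 + 0.1061) = 1.903 mg/L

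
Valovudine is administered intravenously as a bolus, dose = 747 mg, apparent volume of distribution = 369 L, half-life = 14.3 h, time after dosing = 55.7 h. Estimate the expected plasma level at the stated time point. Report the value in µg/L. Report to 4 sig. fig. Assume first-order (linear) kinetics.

C₀ = Dose / Vd = 747.0 / 369 = 2.024 mg/L
k = ln2 / t½ = 0.693147 / 14.3 = 0.04847 h⁻¹
C = C₀ · e^(−k·t) = 2.024 × e^(−0.04847 × 55.7)
  = 2.024 × 0.06722 = 0.1361 mg/L
Convert: 0.1361 mg/L × 1000 = 136.1 µg/L

136.1 µg/L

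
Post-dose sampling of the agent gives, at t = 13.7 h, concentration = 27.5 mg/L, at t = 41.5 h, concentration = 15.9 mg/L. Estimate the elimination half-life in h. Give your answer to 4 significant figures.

k = ln(C₁/C₂) / (t₂ − t₁) = ln(27.5/15.9) / (41.5 − 13.7)
  = 0.5479 / 27.80 = 0.01971 h⁻¹
t½ = ln2 / k = 0.693147 / 0.01971 = 35.17 h

35.17 h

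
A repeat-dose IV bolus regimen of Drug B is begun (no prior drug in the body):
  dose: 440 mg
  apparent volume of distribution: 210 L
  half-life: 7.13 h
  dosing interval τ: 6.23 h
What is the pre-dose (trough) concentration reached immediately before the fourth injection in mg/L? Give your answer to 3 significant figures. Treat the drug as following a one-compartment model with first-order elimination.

C₀ per dose = Dose / Vd = 440 / 210 = 2.095 mg/L
k = ln2 / t½ = 0.693147 / 7.13 = 0.09722 h⁻¹
Fraction remaining after one interval: r = e^(−kτ) = e^(−0.09722 × 6.23) = 0.5457
Before dose 4, 3 doses have been given (aged 1τ, 2τ, 3τ).
C_trough = C₀ × (r + r² + … + r^3) = C₀ × r(1−r^3)/(1−r)
        = 2.095 × 0.5457 × (1 − 0.1625) / (1 − 0.5457) = 2.108 mg/L

2.11 mg/L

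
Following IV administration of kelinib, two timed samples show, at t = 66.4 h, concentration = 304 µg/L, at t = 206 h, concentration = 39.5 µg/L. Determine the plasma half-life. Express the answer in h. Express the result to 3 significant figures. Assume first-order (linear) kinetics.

47.4 h

k = ln(C₁/C₂) / (t₂ − t₁) = ln(304/39.5) / (206 − 66.4)
  = 2.041 / 139.6 = 0.01462 h⁻¹
t½ = ln2 / k = 0.693147 / 0.01462 = 47.41 h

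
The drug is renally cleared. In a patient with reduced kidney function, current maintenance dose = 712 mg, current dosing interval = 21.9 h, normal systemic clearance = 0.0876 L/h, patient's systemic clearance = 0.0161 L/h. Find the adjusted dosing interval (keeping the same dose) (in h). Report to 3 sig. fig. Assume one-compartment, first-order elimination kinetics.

119 h

To keep the same average steady-state level, dosing rate must scale with clearance.
CL ratio = 0.0161 / 0.0876 = 0.1838
New interval (same dose) = 21.9 / 0.1838 = 119.2 h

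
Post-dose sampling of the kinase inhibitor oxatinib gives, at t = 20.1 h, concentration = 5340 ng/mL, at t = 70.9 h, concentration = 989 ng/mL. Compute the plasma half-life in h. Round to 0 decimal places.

21 h

k = ln(C₁/C₂) / (t₂ − t₁) = ln(5340/989) / (70.9 − 20.1)
  = 1.686 / 50.80 = 0.03319 h⁻¹
t½ = ln2 / k = 0.693147 / 0.03319 = 20.88 h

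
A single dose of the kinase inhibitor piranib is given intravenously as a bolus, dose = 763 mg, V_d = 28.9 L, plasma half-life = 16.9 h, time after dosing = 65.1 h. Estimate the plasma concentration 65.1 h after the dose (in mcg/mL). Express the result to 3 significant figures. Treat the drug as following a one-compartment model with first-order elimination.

1.83 mcg/mL

C₀ = Dose / Vd = 763.0 / 28.9 = 26.40 mg/L
k = ln2 / t½ = 0.693147 / 16.9 = 0.04101 h⁻¹
C = C₀ · e^(−k·t) = 26.40 × e^(−0.04101 × 65.1)
  = 26.40 × 0.06927 = 1.829 mg/L
(1.829 mg/L = 1.829 mcg/mL)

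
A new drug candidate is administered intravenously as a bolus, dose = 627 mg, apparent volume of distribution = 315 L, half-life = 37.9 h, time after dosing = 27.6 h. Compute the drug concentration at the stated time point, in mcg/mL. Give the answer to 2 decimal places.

1.20 mcg/mL

C₀ = Dose / Vd = 627.0 / 315 = 1.990 mg/L
k = ln2 / t½ = 0.693147 / 37.9 = 0.01829 h⁻¹
C = C₀ · e^(−k·t) = 1.990 × e^(−0.01829 × 27.6)
  = 1.990 × 0.6036 = 1.201 mg/L
(1.201 mg/L = 1.201 mcg/mL)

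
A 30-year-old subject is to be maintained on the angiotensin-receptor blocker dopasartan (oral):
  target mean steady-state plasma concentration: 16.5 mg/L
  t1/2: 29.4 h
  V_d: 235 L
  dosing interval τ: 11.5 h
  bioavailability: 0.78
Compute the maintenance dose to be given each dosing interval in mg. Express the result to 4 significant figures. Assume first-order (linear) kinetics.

k = ln2 / t½ = 0.693147 / 29.4 = 0.02358 h⁻¹
CL = k × Vd = 0.02358 × 235 = 5.541 L/h
At steady state, F × (Dose/τ) = Css × CL.
Dose = Css × CL × τ / F = 16.5 × 5.541 × 11.5 / 0.78 = 1348 mg

1348 mg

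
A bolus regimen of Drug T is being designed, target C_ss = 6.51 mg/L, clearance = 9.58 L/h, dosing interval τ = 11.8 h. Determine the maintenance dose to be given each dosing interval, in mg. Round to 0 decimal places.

At steady state, Dose/τ = Css × CL.
Dose = Css × CL × τ = 6.51 × 9.580 × 11.8 = 735.9 mg

736 mg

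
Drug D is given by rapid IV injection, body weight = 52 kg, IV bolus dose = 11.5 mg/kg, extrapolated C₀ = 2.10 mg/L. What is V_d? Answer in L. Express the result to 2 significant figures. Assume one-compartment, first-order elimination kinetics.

Dose = 11.5 × 52 = 598.0 mg
Vd = Dose / C₀ = 598.0 / 2.10 = 284.8 L

280 L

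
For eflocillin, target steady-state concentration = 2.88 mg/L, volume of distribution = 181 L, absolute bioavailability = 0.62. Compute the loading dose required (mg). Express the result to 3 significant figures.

LD = Css × Vd / F = 2.88 × 181 / 0.62 = 840.8 mg

841 mg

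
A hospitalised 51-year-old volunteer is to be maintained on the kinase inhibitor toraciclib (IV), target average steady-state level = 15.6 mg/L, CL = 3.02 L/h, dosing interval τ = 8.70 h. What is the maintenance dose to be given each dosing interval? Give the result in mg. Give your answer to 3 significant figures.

At steady state, Dose/τ = Css × CL.
Dose = Css × CL × τ = 15.6 × 3.020 × 8.70 = 409.9 mg

410 mg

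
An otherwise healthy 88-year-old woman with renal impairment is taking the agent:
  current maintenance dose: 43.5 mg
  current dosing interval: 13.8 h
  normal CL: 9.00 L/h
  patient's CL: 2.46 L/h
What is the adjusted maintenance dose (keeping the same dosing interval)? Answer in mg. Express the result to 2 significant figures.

To keep the same average steady-state level, dosing rate must scale with clearance.
CL ratio = 2.46 / 9.00 = 0.2733
New dose (same interval) = 43.5 × 0.2733 = 11.89 mg

12 mg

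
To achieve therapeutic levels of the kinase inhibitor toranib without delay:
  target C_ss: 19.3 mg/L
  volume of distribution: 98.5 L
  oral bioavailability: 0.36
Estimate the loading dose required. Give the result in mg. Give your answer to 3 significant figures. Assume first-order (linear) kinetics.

5280 mg

LD = Css × Vd / F = 19.3 × 98.5 / 0.36 = 5281 mg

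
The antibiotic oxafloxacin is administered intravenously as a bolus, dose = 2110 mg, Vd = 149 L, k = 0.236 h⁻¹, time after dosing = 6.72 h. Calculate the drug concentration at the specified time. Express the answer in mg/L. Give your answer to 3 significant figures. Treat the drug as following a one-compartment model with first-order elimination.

C₀ = Dose / Vd = 2110 / 149 = 14.16 mg/L
C = C₀ · e^(−k·t) = 14.16 × e^(−0.2360 × 6.72)
  = 14.16 × 0.2048 = 2.900 mg/L

2.90 mg/L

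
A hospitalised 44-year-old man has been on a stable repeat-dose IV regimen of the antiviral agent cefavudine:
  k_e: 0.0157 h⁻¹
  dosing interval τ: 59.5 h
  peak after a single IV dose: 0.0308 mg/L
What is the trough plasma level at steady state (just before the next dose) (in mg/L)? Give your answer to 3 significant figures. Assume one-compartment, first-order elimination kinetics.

e^(−kτ) = e^(−0.01570 × 59.5) = 0.3929
Accumulation ratio R = 1 / (1 − e^(−kτ)) = 1 / (1 − 0.3929) = 1.647
Steady-state trough = C₀ × R × e^(−kτ) = 0.0308 × 1.647 × 0.3929 = 0.01993 mg/L

0.0199 mg/L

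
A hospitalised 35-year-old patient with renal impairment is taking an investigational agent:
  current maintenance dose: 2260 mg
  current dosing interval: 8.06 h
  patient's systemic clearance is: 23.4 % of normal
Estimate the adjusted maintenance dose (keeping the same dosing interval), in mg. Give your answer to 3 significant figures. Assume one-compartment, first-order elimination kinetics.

To keep the same average steady-state level, dosing rate must scale with clearance.
CL ratio = 23.4 / 100 = 0.2340
New dose (same interval) = 2260 × 0.2340 = 528.8 mg

529 mg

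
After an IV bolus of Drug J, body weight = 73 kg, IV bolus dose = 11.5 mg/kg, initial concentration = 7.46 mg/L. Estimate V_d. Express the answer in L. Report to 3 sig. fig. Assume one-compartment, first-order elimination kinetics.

Dose = 11.5 × 73 = 839.5 mg
Vd = Dose / C₀ = 839.5 / 7.46 = 112.5 L

113 L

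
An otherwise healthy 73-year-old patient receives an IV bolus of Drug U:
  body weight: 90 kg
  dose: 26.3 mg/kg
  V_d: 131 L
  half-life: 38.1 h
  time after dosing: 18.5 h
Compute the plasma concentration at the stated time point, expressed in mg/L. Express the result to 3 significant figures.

12.9 mg/L

Total dose = 26.3 × 90 = 2367 mg
C₀ = Dose / Vd = 2367 / 131 = 18.07 mg/L
k = ln2 / t½ = 0.693147 / 38.1 = 0.01819 h⁻¹
C = C₀ · e^(−k·t) = 18.07 × e^(−0.01819 × 18.5)
  = 18.07 × 0.7143 = 12.91 mg/L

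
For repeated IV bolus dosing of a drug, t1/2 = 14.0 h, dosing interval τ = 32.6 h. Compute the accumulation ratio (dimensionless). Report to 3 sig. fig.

1.25

k = ln2 / t½ = 0.693147 / 14.0 = 0.04951 h⁻¹
e^(−kτ) = e^(−0.04951 × 32.6) = 0.1991
Accumulation ratio R = 1 / (1 − e^(−kτ)) = 1 / (1 − 0.1991) = 1.249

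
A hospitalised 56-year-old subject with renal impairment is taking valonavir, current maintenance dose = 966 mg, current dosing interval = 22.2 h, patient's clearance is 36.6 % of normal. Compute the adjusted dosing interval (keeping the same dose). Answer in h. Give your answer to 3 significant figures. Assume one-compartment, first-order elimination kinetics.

To keep the same average steady-state level, dosing rate must scale with clearance.
CL ratio = 36.6 / 100 = 0.3660
New interval (same dose) = 22.2 / 0.3660 = 60.66 h

60.7 h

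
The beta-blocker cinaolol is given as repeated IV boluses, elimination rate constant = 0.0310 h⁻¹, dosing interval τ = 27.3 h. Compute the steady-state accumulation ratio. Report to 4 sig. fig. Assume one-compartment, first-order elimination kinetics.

e^(−kτ) = e^(−0.03100 × 27.3) = 0.4290
Accumulation ratio R = 1 / (1 − e^(−kτ)) = 1 / (1 − 0.4290) = 1.751

1.751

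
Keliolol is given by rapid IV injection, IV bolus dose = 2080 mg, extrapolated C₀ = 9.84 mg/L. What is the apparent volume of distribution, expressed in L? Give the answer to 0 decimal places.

211 L

Vd = Dose / C₀ = 2080 / 9.84 = 211.4 L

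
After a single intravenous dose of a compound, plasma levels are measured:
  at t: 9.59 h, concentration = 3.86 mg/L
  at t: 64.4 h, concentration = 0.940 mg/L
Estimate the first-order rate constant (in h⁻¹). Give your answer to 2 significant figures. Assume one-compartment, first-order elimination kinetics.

k = ln(C₁/C₂) / (t₂ − t₁) = ln(3.86/0.940) / (64.4 − 9.59)
  = 1.413 / 54.81 = 0.02578 h⁻¹

0.026 h⁻¹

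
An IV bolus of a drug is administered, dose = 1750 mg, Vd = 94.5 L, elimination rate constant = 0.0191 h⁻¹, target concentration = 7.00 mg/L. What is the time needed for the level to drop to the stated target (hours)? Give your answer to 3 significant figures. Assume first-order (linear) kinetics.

C₀ = Dose / Vd = 1750 / 94.5 = 18.52 mg/L
t = ln(C₀ / C) / k = ln(18.52 / 7.00) / 0.01910
  = ln(2.646) / 0.01910 = 0.9730 / 0.01910 = 50.94 h

50.9 h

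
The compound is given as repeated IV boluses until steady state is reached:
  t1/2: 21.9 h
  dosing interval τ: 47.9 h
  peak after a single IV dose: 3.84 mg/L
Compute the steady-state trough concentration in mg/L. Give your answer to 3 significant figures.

k = ln2 / t½ = 0.693147 / 21.9 = 0.03165 h⁻¹
e^(−kτ) = e^(−0.03165 × 47.9) = 0.2196
Accumulation ratio R = 1 / (1 − e^(−kτ)) = 1 / (1 − 0.2196) = 1.281
Steady-state trough = C₀ × R × e^(−kτ) = 3.84 × 1.281 × 0.2196 = 1.080 mg/L

1.08 mg/L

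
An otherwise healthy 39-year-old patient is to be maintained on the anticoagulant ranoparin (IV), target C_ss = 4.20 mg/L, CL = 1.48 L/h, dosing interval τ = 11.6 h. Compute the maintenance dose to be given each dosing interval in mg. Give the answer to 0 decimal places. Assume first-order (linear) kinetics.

72 mg

At steady state, Dose/τ = Css × CL.
Dose = Css × CL × τ = 4.20 × 1.480 × 11.6 = 72.11 mg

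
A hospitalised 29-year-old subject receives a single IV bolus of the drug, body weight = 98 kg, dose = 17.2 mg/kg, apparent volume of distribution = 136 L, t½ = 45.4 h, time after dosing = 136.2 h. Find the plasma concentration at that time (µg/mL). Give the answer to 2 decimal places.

Total dose = 17.2 × 98 = 1686 mg
C₀ = Dose / Vd = 1686 / 136 = 12.40 mg/L
k = ln2 / t½ = 0.693147 / 45.4 = 0.01527 h⁻¹
t / t½ = 136.2 / 45.4 = 3 half-lives
C = C₀ × (1/2)^3 = 12.40 × 0.1250 = 1.550 mg/L
(1.550 mg/L = 1.550 µg/mL)

1.55 µg/mL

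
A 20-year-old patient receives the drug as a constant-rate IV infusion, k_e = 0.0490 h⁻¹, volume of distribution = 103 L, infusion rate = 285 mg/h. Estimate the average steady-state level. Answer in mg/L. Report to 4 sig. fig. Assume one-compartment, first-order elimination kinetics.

CL = k × Vd = 0.04900 × 103 = 5.047 L/h
At steady state Css = R₀ / CL = 285 / 5.047 = 56.47 mg/L

56.47 mg/L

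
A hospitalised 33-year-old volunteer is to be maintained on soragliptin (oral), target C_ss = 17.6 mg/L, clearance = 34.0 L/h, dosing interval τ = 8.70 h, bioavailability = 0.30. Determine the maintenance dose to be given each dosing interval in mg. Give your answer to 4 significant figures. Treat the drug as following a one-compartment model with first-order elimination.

17350 mg

At steady state, F × (Dose/τ) = Css × CL.
Dose = Css × CL × τ / F = 17.6 × 34.00 × 8.70 / 0.30 = 17350 mg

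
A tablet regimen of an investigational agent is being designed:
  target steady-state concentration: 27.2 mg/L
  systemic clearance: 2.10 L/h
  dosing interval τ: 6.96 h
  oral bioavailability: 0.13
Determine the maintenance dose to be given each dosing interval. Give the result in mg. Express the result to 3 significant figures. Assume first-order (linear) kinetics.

At steady state, F × (Dose/τ) = Css × CL.
Dose = Css × CL × τ / F = 27.2 × 2.100 × 6.96 / 0.13 = 3058 mg

3060 mg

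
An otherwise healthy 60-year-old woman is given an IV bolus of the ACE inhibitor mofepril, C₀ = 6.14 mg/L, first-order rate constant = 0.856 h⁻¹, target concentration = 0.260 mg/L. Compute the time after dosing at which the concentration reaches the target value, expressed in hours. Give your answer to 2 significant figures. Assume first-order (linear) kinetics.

3.7 h

t = ln(C₀ / C) / k = ln(6.140 / 0.260) / 0.8560
  = ln(23.62) / 0.8560 = 3.162 / 0.8560 = 3.694 h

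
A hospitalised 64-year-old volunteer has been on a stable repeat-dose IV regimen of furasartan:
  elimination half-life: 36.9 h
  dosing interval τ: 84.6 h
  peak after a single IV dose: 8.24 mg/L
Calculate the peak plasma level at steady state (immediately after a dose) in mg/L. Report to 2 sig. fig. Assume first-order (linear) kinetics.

k = ln2 / t½ = 0.693147 / 36.9 = 0.01878 h⁻¹
e^(−kτ) = e^(−0.01878 × 84.6) = 0.2042
Accumulation ratio R = 1 / (1 − e^(−kτ)) = 1 / (1 − 0.2042) = 1.257
Steady-state peak = C₀ × R = 8.24 × 1.257 = 10.36 mg/L

10 mg/L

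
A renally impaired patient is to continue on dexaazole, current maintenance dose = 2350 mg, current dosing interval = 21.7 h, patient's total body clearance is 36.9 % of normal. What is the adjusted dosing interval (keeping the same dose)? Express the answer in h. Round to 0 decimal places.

To keep the same average steady-state level, dosing rate must scale with clearance.
CL ratio = 36.9 / 100 = 0.3690
New interval (same dose) = 21.7 / 0.3690 = 58.81 h

59 h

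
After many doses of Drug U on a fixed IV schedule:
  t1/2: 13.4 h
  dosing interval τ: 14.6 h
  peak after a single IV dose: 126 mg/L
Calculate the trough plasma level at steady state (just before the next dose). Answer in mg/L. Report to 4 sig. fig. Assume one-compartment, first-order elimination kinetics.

111.7 mg/L

k = ln2 / t½ = 0.693147 / 13.4 = 0.05173 h⁻¹
e^(−kτ) = e^(−0.05173 × 14.6) = 0.4699
Accumulation ratio R = 1 / (1 − e^(−kτ)) = 1 / (1 − 0.4699) = 1.886
Steady-state trough = C₀ × R × e^(−kτ) = 126 × 1.886 × 0.4699 = 111.7 mg/L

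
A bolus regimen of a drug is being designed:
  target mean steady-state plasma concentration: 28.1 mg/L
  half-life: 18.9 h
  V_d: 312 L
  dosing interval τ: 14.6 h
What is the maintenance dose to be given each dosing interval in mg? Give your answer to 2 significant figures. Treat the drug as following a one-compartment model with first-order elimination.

4700 mg

k = ln2 / t½ = 0.693147 / 18.9 = 0.03667 h⁻¹
CL = k × Vd = 0.03667 × 312 = 11.44 L/h
At steady state, Dose/τ = Css × CL.
Dose = Css × CL × τ = 28.1 × 11.44 × 14.6 = 4693 mg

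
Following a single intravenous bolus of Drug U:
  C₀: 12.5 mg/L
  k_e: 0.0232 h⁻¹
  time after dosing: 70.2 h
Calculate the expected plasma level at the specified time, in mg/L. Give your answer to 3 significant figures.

2.45 mg/L

C = C₀ · e^(−k·t) = 12.50 × e^(−0.02320 × 70.2)
  = 12.50 × 0.1962 = 2.453 mg/L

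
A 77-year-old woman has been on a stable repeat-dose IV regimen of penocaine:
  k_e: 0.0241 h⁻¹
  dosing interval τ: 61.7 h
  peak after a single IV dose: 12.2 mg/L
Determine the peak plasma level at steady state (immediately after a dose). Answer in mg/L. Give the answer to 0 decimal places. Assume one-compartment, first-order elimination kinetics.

16 mg/L

e^(−kτ) = e^(−0.02410 × 61.7) = 0.2261
Accumulation ratio R = 1 / (1 − e^(−kτ)) = 1 / (1 − 0.2261) = 1.292
Steady-state peak = C₀ × R = 12.2 × 1.292 = 15.76 mg/L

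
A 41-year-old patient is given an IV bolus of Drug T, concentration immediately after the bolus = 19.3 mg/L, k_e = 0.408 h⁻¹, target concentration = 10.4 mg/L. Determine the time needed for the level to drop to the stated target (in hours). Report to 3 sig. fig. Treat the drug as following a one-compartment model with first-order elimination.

t = ln(C₀ / C) / k = ln(19.30 / 10.4) / 0.4080
  = ln(1.856) / 0.4080 = 0.6184 / 0.4080 = 1.516 h

1.52 h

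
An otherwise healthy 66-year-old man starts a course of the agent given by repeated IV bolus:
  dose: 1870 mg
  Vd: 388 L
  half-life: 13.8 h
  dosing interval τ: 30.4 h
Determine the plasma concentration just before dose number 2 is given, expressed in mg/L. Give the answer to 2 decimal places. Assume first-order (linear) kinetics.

C₀ per dose = Dose / Vd = 1870 / 388 = 4.820 mg/L
k = ln2 / t½ = 0.693147 / 13.8 = 0.05023 h⁻¹
Fraction remaining after one interval: r = e^(−kτ) = e^(−0.05023 × 30.4) = 0.2172
Before dose 2, 1 dose has been given (aged 1τ).
C_trough = C₀ × r = 4.820 × 0.2172 = 1.047 mg/L

1.05 mg/L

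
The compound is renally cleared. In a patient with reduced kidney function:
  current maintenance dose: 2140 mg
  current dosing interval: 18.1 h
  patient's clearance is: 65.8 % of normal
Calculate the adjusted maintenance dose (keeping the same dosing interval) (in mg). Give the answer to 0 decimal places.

To keep the same average steady-state level, dosing rate must scale with clearance.
CL ratio = 65.8 / 100 = 0.6580
New dose (same interval) = 2140 × 0.6580 = 1408 mg

1408 mg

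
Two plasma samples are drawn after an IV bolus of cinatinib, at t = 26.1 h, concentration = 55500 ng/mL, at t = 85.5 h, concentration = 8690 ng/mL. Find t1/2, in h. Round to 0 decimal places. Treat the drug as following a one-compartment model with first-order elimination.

22 h

k = ln(C₁/C₂) / (t₂ − t₁) = ln(55500/8690) / (85.5 − 26.1)
  = 1.854 / 59.40 = 0.03121 h⁻¹
t½ = ln2 / k = 0.693147 / 0.03121 = 22.21 h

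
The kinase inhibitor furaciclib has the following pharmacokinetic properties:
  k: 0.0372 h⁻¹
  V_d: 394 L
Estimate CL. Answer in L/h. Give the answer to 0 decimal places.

CL = k × Vd = 0.0372 × 394 = 14.66 L/h

15 L/h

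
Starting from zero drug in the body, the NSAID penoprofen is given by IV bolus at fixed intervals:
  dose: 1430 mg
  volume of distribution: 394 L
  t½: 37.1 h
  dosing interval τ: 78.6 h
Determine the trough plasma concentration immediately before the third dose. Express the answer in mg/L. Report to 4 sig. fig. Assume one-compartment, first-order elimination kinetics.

1.028 mg/L

C₀ per dose = Dose / Vd = 1430 / 394 = 3.629 mg/L
k = ln2 / t½ = 0.693147 / 37.1 = 0.01868 h⁻¹
Fraction remaining after one interval: r = e^(−kτ) = e^(−0.01868 × 78.6) = 0.2303
Before dose 3, 2 doses have been given (aged 1τ, 2τ).
C_trough = C₀ × (r + r²) = 3.629 × (0.2303 + 0.05304) = 1.028 mg/L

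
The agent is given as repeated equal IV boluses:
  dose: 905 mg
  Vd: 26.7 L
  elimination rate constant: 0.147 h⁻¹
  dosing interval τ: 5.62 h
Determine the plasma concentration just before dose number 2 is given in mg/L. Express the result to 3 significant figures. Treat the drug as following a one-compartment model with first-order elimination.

C₀ per dose = Dose / Vd = 905 / 26.7 = 33.90 mg/L
Fraction remaining after one interval: r = e^(−kτ) = e^(−0.1470 × 5.62) = 0.4377
Before dose 2, 1 dose has been given (aged 1τ).
C_trough = C₀ × r = 33.90 × 0.4377 = 14.84 mg/L

14.8 mg/L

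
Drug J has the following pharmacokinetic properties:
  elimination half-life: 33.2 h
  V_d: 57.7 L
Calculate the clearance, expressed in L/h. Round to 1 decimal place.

k = ln2 / t½ = 0.693147 / 33.2 = 0.02088 h⁻¹
CL = k × Vd = 0.02088 × 57.7 = 1.205 L/h

1.2 L/h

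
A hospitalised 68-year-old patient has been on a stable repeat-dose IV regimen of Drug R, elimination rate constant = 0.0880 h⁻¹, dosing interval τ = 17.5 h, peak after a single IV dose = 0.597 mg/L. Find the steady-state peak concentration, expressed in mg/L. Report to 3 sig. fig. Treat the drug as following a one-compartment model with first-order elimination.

e^(−kτ) = e^(−0.08800 × 17.5) = 0.2144
Accumulation ratio R = 1 / (1 − e^(−kτ)) = 1 / (1 − 0.2144) = 1.273
Steady-state peak = C₀ × R = 0.597 × 1.273 = 0.7600 mg/L

0.760 mg/L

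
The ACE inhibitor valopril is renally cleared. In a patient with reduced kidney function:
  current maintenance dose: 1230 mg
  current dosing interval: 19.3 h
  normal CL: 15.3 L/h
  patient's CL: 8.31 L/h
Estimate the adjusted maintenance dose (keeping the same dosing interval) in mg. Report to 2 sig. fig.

To keep the same average steady-state level, dosing rate must scale with clearance.
CL ratio = 8.31 / 15.3 = 0.5431
New dose (same interval) = 1230 × 0.5431 = 668.0 mg

670 mg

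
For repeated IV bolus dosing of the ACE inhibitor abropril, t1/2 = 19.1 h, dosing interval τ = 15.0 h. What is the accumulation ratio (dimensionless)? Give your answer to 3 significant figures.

2.38

k = ln2 / t½ = 0.693147 / 19.1 = 0.03629 h⁻¹
e^(−kτ) = e^(−0.03629 × 15.0) = 0.5802
Accumulation ratio R = 1 / (1 − e^(−kτ)) = 1 / (1 − 0.5802) = 2.382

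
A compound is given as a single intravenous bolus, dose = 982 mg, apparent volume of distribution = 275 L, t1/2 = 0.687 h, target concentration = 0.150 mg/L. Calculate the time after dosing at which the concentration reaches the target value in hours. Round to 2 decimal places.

3.14 h

C₀ = Dose / Vd = 982.0 / 275 = 3.571 mg/L
k = ln2 / t½ = 0.693147 / 0.687 = 1.009 h⁻¹
t = ln(C₀ / C) / k = ln(3.571 / 0.150) / 1.009
  = ln(23.81) / 1.009 = 3.170 / 1.009 = 3.142 h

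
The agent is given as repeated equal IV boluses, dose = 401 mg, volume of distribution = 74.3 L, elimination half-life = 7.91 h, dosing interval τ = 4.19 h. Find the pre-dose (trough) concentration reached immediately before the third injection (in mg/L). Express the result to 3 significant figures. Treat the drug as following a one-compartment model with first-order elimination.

6.33 mg/L

C₀ per dose = Dose / Vd = 401 / 74.3 = 5.397 mg/L
k = ln2 / t½ = 0.693147 / 7.91 = 0.08763 h⁻¹
Fraction remaining after one interval: r = e^(−kτ) = e^(−0.08763 × 4.19) = 0.6927
Before dose 3, 2 doses have been given (aged 1τ, 2τ).
C_trough = C₀ × (r + r²) = 5.397 × (0.6927 + 0.4798) = 6.328 mg/L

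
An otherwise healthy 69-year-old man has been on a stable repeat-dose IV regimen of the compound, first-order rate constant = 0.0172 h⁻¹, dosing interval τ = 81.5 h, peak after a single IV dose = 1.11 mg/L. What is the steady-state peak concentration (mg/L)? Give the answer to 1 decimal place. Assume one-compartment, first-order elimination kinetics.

e^(−kτ) = e^(−0.01720 × 81.5) = 0.2462
Accumulation ratio R = 1 / (1 − e^(−kτ)) = 1 / (1 − 0.2462) = 1.327
Steady-state peak = C₀ × R = 1.11 × 1.327 = 1.473 mg/L

1.5 mg/L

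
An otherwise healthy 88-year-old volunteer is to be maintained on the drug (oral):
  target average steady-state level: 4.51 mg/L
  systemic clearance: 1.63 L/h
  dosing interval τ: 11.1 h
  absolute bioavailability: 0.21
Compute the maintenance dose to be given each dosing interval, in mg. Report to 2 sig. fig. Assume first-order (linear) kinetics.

390 mg

At steady state, F × (Dose/τ) = Css × CL.
Dose = Css × CL × τ / F = 4.51 × 1.630 × 11.1 / 0.21 = 388.6 mg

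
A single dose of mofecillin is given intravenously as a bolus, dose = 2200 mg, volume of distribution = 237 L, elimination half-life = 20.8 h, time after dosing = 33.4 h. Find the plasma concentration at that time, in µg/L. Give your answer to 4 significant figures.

3050 µg/L

C₀ = Dose / Vd = 2200 / 237 = 9.283 mg/L
k = ln2 / t½ = 0.693147 / 20.8 = 0.03332 h⁻¹
C = C₀ · e^(−k·t) = 9.283 × e^(−0.03332 × 33.4)
  = 9.283 × 0.3286 = 3.050 mg/L
Convert: 3.050 mg/L × 1000 = 3050 µg/L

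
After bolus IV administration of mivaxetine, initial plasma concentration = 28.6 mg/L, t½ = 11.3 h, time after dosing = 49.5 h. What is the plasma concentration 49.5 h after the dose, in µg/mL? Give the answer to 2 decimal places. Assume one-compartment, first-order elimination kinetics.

k = ln2 / t½ = 0.693147 / 11.3 = 0.06134 h⁻¹
C = C₀ · e^(−k·t) = 28.60 × e^(−0.06134 × 49.5)
  = 28.60 × 0.04801 = 1.373 mg/L
(1.373 mg/L = 1.373 µg/mL)

1.37 µg/mL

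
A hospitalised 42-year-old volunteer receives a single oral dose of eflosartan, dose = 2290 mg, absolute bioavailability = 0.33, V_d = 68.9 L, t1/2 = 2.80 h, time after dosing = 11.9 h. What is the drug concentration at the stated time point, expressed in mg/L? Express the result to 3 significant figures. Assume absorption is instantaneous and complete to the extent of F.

0.576 mg/L

Amount reaching circulation = F × Dose = 0.33 × 2290 = 755.7 mg
C₀ = F·Dose / Vd = 755.7 / 68.9 = 10.97 mg/L
k = ln2 / t½ = 0.693147 / 2.80 = 0.2476 h⁻¹
C = C₀ · e^(−k·t) = 10.97 × e^(−0.2476 × 11.9)
  = 10.97 × 0.05253 = 0.5763 mg/L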